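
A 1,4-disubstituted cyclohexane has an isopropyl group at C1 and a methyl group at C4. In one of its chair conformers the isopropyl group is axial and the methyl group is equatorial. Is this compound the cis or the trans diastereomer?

C1 and C4 have opposite parity, so their axial bonds point in opposite directions.
With opposite-parity carbons, two substituents on the same face are one axial and one equatorial; opposite faces give both axial or both equatorial.
Here the groups are axial/equatorial → same face → cis.

cis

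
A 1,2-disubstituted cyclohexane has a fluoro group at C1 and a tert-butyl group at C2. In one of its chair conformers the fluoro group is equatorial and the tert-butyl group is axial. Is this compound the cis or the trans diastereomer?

C1 and C2 have opposite parity, so their axial bonds point in opposite directions.
With opposite-parity carbons, two substituents on the same face are one axial and one equatorial; opposite faces give both axial or both equatorial.
Here the groups are equatorial/axial → same face → cis.

cis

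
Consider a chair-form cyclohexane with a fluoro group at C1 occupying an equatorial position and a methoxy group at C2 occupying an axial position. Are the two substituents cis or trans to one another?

cis

C1 and C2 have opposite parity, so their axial bonds point in opposite directions.
With opposite-parity carbons, two substituents on the same face are one axial and one equatorial; opposite faces give both axial or both equatorial.
Here the groups are equatorial/axial → same face → cis.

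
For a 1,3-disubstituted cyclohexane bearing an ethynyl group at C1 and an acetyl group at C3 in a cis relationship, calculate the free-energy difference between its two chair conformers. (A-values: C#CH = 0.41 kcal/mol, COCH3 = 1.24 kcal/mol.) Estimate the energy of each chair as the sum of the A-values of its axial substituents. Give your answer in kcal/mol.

C1 and C3 have the same parity, so for the cis isomer the two substituents are e,e in one chair and a,a in the other.
Chair I (ethynyl axial, acetyl axial): E = 1.65 kcal/mol.
Chair II (ethynyl equatorial, acetyl equatorial): E = 0.00 kcal/mol.
ΔE = 1.65 − 0.00 = 1.65 kcal/mol; chair II is more stable.

1.65 kcal/mol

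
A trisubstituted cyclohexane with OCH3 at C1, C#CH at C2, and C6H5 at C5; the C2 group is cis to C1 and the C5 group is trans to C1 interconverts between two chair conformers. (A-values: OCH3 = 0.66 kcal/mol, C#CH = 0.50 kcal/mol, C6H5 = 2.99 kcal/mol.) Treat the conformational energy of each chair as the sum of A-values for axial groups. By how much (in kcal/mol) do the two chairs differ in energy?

Chair I (methoxy axial, ethynyl equatorial, phenyl equatorial): E = 0.66 kcal/mol.
Chair II (methoxy equatorial, ethynyl axial, phenyl axial): E = 3.49 kcal/mol.
ΔE = 3.49 − 0.66 = 2.83 kcal/mol; chair I is more stable.

2.83 kcal/mol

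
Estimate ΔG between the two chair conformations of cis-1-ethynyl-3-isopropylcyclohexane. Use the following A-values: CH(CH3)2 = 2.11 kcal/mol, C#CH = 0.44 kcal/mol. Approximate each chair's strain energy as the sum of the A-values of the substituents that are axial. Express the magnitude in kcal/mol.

C1 and C3 have the same parity, so for the cis isomer the two substituents are e,e in one chair and a,a in the other.
Chair I (isopropyl axial, ethynyl axial): E = 2.55 kcal/mol.
Chair II (isopropyl equatorial, ethynyl equatorial): E = 0.00 kcal/mol.
ΔE = 2.55 − 0.00 = 2.55 kcal/mol; chair II is more stable.

2.55 kcal/mol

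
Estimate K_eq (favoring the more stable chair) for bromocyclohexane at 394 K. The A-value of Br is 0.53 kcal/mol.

One chair has the bromo group axial (E = 0.53 kcal/mol) and the other has it equatorial (E = 0).
ΔG = 0.53 kcal/mol between the two chairs.
K = exp(ΔG/RT) with R = 1.987×10⁻³ kcal mol⁻¹ K⁻¹ and T = 394 K gives K ≈ 1.97.

K ≈ 1.97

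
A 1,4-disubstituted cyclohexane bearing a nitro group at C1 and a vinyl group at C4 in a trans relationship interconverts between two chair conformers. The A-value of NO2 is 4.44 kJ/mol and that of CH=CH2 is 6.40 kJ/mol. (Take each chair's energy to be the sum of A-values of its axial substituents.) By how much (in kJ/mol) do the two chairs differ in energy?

C1 and C4 have opposite parity, so for the trans isomer the two substituents are e,e in one chair and a,a in the other.
Chair I (nitro axial, vinyl axial): E = 10.84 kJ/mol.
Chair II (nitro equatorial, vinyl equatorial): E = 0.00 kJ/mol.
ΔE = 10.84 − 0.00 = 10.84 kJ/mol; chair II is more stable.

10.84 kJ/mol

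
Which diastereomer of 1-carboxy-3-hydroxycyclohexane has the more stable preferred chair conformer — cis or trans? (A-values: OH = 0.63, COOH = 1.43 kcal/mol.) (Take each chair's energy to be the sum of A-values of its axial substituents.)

cis

At 1,3 positions (parity same): cis → (e,e or a,a); trans → (a,e or e,a).
Best chair for cis: E = 0.00 kcal/mol; best chair for trans: E = 0.63 kcal/mol.
The cis isomer is lower by 0.63 kcal/mol.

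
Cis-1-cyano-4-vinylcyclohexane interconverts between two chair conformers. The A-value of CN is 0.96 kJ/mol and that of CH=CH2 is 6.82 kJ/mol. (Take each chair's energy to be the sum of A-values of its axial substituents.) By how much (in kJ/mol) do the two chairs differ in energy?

5.86 kJ/mol

C1 and C4 have opposite parity, so for the cis isomer the two substituents are one axial and one equatorial in each chair.
Chair I (cyano axial, vinyl equatorial): E = 0.96 kJ/mol.
Chair II (cyano equatorial, vinyl axial): E = 6.82 kJ/mol.
ΔE = 6.82 − 0.96 = 5.86 kJ/mol; chair I is more stable.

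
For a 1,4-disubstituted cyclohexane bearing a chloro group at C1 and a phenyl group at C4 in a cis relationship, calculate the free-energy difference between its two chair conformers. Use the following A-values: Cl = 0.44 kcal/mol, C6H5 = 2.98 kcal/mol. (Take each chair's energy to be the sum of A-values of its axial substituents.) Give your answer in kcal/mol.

C1 and C4 have opposite parity, so for the cis isomer the two substituents are one axial and one equatorial in each chair.
Chair I (chloro axial, phenyl equatorial): E = 0.44 kcal/mol.
Chair II (chloro equatorial, phenyl axial): E = 2.98 kcal/mol.
ΔE = 2.98 − 0.44 = 2.54 kcal/mol; chair I is more stable.

2.54 kcal/mol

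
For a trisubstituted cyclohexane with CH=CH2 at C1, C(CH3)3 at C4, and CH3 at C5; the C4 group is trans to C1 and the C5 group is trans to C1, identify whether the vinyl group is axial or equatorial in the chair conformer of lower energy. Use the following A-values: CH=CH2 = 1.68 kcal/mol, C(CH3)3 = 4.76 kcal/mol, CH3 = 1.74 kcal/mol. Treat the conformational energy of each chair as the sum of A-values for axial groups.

Chair I (vinyl axial, tert-butyl axial, methyl equatorial): E = 6.44 kcal/mol.
Chair II (vinyl equatorial, tert-butyl equatorial, methyl axial): E = 1.74 kcal/mol.
Chair II is the more stable (lower-energy) conformer, and in that chair the vinyl group is equatorial.

equatorial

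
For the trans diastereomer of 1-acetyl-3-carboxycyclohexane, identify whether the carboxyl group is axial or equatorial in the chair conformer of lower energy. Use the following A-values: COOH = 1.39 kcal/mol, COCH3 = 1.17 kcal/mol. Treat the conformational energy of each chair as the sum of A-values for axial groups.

C1 and C3 have the same parity, so for the trans isomer the two substituents are one axial and one equatorial in each chair.
Chair I (carboxyl axial, acetyl equatorial): E = 1.39 kcal/mol.
Chair II (carboxyl equatorial, acetyl axial): E = 1.17 kcal/mol.
Chair II is the more stable (lower-energy) conformer, and in that chair the carboxyl group is equatorial.

equatorial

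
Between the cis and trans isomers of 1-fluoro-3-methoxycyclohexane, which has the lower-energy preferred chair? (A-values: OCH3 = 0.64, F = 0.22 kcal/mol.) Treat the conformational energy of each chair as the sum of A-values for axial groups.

cis

At 1,3 positions (parity same): cis → (e,e or a,a); trans → (a,e or e,a).
Best chair for cis: E = 0.00 kcal/mol; best chair for trans: E = 0.22 kcal/mol.
The cis isomer is lower by 0.22 kcal/mol.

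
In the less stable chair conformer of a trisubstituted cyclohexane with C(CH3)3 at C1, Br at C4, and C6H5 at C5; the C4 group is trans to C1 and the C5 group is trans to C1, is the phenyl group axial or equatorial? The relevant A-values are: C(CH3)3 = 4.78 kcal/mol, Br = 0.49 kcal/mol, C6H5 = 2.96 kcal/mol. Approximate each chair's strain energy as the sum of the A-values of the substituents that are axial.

equatorial

Chair I (tert-butyl axial, bromo axial, phenyl equatorial): E = 5.27 kcal/mol.
Chair II (tert-butyl equatorial, bromo equatorial, phenyl axial): E = 2.96 kcal/mol.
Chair I is the less stable (higher-energy) conformer, and in that chair the phenyl group is equatorial.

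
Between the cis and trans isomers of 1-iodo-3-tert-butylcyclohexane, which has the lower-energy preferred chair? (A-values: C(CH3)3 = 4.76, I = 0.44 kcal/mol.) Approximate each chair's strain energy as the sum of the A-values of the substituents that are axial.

cis

At 1,3 positions (parity same): cis → (e,e or a,a); trans → (a,e or e,a).
Best chair for cis: E = 0.00 kcal/mol; best chair for trans: E = 0.44 kcal/mol.
The cis isomer is lower by 0.44 kcal/mol.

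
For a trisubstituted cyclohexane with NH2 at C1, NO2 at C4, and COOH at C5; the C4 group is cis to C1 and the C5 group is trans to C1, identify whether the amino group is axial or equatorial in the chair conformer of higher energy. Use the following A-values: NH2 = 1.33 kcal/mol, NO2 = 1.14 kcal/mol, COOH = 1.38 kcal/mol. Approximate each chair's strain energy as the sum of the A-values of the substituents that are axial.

equatorial

Chair I (amino axial, nitro equatorial, carboxyl equatorial): E = 1.33 kcal/mol.
Chair II (amino equatorial, nitro axial, carboxyl axial): E = 2.52 kcal/mol.
Chair II is the less stable (higher-energy) conformer, and in that chair the amino group is equatorial.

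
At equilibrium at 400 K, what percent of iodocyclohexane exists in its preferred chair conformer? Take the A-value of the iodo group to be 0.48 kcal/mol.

64.7%

One chair has the iodo group axial (E = 0.48 kcal/mol) and the other has it equatorial (E = 0).
ΔG = 0.48 kcal/mol between the two chairs.
K = exp(ΔG/RT) with R = 1.987×10⁻³ kcal mol⁻¹ K⁻¹ and T = 400 K gives K ≈ 1.83.
Fraction in the lower-energy chair = K/(K+1) = 64.7%.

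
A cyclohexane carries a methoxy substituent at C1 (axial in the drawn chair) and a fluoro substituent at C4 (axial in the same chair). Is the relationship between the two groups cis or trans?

C1 and C4 have opposite parity, so their axial bonds point in opposite directions.
With opposite-parity carbons, two substituents on the same face are one axial and one equatorial; opposite faces give both axial or both equatorial.
Here the groups are axial/axial → opposite face → trans.

trans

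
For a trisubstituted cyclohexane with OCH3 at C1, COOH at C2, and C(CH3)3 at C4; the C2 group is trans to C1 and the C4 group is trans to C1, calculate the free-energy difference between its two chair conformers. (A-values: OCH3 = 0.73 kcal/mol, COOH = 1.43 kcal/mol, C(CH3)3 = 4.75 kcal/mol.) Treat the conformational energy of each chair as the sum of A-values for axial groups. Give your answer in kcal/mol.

Chair I (methoxy axial, carboxyl axial, tert-butyl axial): E = 6.91 kcal/mol.
Chair II (methoxy equatorial, carboxyl equatorial, tert-butyl equatorial): E = 0.00 kcal/mol.
ΔE = 6.91 − 0.00 = 6.91 kcal/mol; chair II is more stable.

6.91 kcal/mol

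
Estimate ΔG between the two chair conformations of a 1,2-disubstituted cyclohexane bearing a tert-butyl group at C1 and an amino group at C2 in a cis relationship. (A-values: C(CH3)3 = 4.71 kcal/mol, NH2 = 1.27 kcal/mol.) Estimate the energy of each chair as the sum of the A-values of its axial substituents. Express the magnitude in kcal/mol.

C1 and C2 have opposite parity, so for the cis isomer the two substituents are one axial and one equatorial in each chair.
Chair I (tert-butyl axial, amino equatorial): E = 4.71 kcal/mol.
Chair II (tert-butyl equatorial, amino axial): E = 1.27 kcal/mol.
ΔE = 4.71 − 1.27 = 3.44 kcal/mol; chair II is more stable.

3.44 kcal/mol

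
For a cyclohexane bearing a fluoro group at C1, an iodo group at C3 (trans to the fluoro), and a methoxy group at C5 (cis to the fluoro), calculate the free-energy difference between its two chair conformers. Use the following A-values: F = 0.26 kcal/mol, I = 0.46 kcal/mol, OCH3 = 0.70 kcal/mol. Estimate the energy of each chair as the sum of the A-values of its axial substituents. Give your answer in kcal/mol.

Chair I (fluoro axial, iodo equatorial, methoxy axial): E = 0.96 kcal/mol.
Chair II (fluoro equatorial, iodo axial, methoxy equatorial): E = 0.46 kcal/mol.
ΔE = 0.96 − 0.46 = 0.50 kcal/mol; chair II is more stable.

0.50 kcal/mol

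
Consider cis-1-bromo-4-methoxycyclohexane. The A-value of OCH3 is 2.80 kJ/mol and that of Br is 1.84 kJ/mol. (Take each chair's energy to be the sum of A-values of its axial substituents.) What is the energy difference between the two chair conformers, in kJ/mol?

0.96 kJ/mol

C1 and C4 have opposite parity, so for the cis isomer the two substituents are one axial and one equatorial in each chair.
Chair I (methoxy axial, bromo equatorial): E = 2.80 kJ/mol.
Chair II (methoxy equatorial, bromo axial): E = 1.84 kJ/mol.
ΔE = 2.80 − 1.84 = 0.96 kJ/mol; chair II is more stable.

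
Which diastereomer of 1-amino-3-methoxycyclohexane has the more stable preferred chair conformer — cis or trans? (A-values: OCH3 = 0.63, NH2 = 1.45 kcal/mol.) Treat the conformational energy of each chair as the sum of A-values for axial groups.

cis

At 1,3 positions (parity same): cis → (e,e or a,a); trans → (a,e or e,a).
Best chair for cis: E = 0.00 kcal/mol; best chair for trans: E = 0.63 kcal/mol.
The cis isomer is lower by 0.63 kcal/mol.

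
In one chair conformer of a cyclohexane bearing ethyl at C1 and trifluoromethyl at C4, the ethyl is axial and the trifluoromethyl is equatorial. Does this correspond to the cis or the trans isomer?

cis

C1 and C4 have opposite parity, so their axial bonds point in opposite directions.
With opposite-parity carbons, two substituents on the same face are one axial and one equatorial; opposite faces give both axial or both equatorial.
Here the groups are axial/equatorial → same face → cis.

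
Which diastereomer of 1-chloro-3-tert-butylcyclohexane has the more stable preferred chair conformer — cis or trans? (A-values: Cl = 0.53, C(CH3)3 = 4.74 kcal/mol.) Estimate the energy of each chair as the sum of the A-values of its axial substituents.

At 1,3 positions (parity same): cis → (e,e or a,a); trans → (a,e or e,a).
Best chair for cis: E = 0.00 kcal/mol; best chair for trans: E = 0.53 kcal/mol.
The cis isomer is lower by 0.53 kcal/mol.

cis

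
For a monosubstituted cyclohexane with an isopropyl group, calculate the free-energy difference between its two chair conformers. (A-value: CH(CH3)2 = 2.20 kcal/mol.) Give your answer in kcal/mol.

2.20 kcal/mol

A monosubstituted cyclohexane has one chair with the isopropyl group axial (E = A = 2.20 kcal/mol) and one with it equatorial (E = 0).
ΔE = 2.20 − 0 = 2.20 kcal/mol.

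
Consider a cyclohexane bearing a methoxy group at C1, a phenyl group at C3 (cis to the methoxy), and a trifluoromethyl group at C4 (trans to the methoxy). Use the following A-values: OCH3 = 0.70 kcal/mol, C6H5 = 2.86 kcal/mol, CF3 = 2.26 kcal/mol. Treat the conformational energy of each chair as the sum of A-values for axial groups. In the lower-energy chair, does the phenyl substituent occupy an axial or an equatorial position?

Chair I (methoxy axial, phenyl axial, trifluoromethyl axial): E = 5.82 kcal/mol.
Chair II (methoxy equatorial, phenyl equatorial, trifluoromethyl equatorial): E = 0.00 kcal/mol.
Chair II is the more stable (lower-energy) conformer, and in that chair the phenyl group is equatorial.

equatorial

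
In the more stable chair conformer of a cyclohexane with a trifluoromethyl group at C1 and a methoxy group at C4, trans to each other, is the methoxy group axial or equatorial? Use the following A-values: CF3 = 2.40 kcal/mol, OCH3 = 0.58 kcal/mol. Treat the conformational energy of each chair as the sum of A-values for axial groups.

equatorial

C1 and C4 have opposite parity, so for the trans isomer the two substituents are e,e in one chair and a,a in the other.
Chair I (trifluoromethyl axial, methoxy axial): E = 2.98 kcal/mol.
Chair II (trifluoromethyl equatorial, methoxy equatorial): E = 0.00 kcal/mol.
Chair II is the more stable (lower-energy) conformer, and in that chair the methoxy group is equatorial.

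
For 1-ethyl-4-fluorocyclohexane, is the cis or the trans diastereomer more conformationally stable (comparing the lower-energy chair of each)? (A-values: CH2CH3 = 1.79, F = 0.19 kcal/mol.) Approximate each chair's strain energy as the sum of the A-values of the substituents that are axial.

trans

At 1,4 positions (parity opposite): cis → (a,e or e,a); trans → (e,e or a,a).
Best chair for cis: E = 0.19 kcal/mol; best chair for trans: E = 0.00 kcal/mol.
The trans isomer is lower by 0.19 kcal/mol.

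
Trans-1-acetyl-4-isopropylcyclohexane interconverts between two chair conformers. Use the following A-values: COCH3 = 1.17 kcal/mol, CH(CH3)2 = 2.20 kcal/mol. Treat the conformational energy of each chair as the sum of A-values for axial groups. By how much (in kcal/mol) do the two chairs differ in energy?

C1 and C4 have opposite parity, so for the trans isomer the two substituents are e,e in one chair and a,a in the other.
Chair I (acetyl axial, isopropyl axial): E = 3.37 kcal/mol.
Chair II (acetyl equatorial, isopropyl equatorial): E = 0.00 kcal/mol.
ΔE = 3.37 − 0.00 = 3.37 kcal/mol; chair II is more stable.

3.37 kcal/mol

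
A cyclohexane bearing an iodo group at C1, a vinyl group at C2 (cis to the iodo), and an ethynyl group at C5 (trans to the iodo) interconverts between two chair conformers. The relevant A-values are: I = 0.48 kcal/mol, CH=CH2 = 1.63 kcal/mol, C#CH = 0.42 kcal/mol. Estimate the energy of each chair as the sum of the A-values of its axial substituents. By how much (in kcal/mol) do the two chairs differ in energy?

1.57 kcal/mol

Chair I (iodo axial, vinyl equatorial, ethynyl equatorial): E = 0.48 kcal/mol.
Chair II (iodo equatorial, vinyl axial, ethynyl axial): E = 2.05 kcal/mol.
ΔE = 2.05 − 0.48 = 1.57 kcal/mol; chair I is more stable.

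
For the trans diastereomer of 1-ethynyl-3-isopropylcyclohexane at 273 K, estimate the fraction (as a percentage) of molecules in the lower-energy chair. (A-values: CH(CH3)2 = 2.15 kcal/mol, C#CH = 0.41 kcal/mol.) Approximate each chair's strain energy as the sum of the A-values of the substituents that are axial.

96.1%

C1 and C3 have the same parity, so for the trans isomer the two substituents are one axial and one equatorial in each chair.
Chair I (isopropyl axial, ethynyl equatorial): E = 2.15 kcal/mol; chair II (isopropyl equatorial, ethynyl axial): E = 0.41 kcal/mol.
ΔG = 1.74 kcal/mol between the two chairs.
K = exp(ΔG/RT) with R = 1.987×10⁻³ kcal mol⁻¹ K⁻¹ and T = 273 K gives K ≈ 24.7.
Fraction in the lower-energy chair = K/(K+1) = 96.1%.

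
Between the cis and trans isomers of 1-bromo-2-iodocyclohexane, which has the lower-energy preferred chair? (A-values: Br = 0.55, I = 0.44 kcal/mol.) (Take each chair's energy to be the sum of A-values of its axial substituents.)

trans

At 1,2 positions (parity opposite): cis → (a,e or e,a); trans → (e,e or a,a).
Best chair for cis: E = 0.44 kcal/mol; best chair for trans: E = 0.00 kcal/mol.
The trans isomer is lower by 0.44 kcal/mol.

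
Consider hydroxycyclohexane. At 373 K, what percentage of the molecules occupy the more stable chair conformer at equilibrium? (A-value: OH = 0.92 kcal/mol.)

77.6%

One chair has the hydroxyl group axial (E = 0.92 kcal/mol) and the other has it equatorial (E = 0).
ΔG = 0.92 kcal/mol between the two chairs.
K = exp(ΔG/RT) with R = 1.987×10⁻³ kcal mol⁻¹ K⁻¹ and T = 373 K gives K ≈ 3.46.
Fraction in the lower-energy chair = K/(K+1) = 77.6%.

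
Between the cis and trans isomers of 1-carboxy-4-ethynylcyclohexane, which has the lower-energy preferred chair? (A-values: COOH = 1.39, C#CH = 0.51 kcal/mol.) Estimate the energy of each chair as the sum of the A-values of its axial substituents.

At 1,4 positions (parity opposite): cis → (a,e or e,a); trans → (e,e or a,a).
Best chair for cis: E = 0.51 kcal/mol; best chair for trans: E = 0.00 kcal/mol.
The trans isomer is lower by 0.51 kcal/mol.

trans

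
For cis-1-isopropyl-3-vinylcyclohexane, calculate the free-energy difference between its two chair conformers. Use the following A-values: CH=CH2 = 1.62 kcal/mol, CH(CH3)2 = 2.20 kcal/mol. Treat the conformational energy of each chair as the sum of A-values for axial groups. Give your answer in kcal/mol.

C1 and C3 have the same parity, so for the cis isomer the two substituents are e,e in one chair and a,a in the other.
Chair I (vinyl axial, isopropyl axial): E = 3.82 kcal/mol.
Chair II (vinyl equatorial, isopropyl equatorial): E = 0.00 kcal/mol.
ΔE = 3.82 − 0.00 = 3.82 kcal/mol; chair II is more stable.

3.82 kcal/mol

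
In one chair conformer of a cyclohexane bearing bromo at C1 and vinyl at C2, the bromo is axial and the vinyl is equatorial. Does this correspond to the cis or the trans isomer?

cis

C1 and C2 have opposite parity, so their axial bonds point in opposite directions.
With opposite-parity carbons, two substituents on the same face are one axial and one equatorial; opposite faces give both axial or both equatorial.
Here the groups are axial/equatorial → same face → cis.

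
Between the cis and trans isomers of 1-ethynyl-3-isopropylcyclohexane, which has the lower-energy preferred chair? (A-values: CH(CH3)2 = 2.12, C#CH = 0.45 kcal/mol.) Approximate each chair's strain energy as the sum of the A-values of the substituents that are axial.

cis

At 1,3 positions (parity same): cis → (e,e or a,a); trans → (a,e or e,a).
Best chair for cis: E = 0.00 kcal/mol; best chair for trans: E = 0.45 kcal/mol.
The cis isomer is lower by 0.45 kcal/mol.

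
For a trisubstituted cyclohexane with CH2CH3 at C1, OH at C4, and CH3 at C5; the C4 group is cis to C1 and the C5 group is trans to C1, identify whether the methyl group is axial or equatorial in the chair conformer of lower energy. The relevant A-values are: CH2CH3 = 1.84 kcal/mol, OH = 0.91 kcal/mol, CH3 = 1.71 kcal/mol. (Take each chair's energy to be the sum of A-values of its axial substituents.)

equatorial

Chair I (ethyl axial, hydroxyl equatorial, methyl equatorial): E = 1.84 kcal/mol.
Chair II (ethyl equatorial, hydroxyl axial, methyl axial): E = 2.62 kcal/mol.
Chair I is the more stable (lower-energy) conformer, and in that chair the methyl group is equatorial.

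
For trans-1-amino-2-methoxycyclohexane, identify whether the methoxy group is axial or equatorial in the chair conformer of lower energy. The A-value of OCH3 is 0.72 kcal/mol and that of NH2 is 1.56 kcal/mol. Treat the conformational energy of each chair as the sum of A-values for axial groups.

equatorial

C1 and C2 have opposite parity, so for the trans isomer the two substituents are e,e in one chair and a,a in the other.
Chair I (methoxy axial, amino axial): E = 2.28 kcal/mol.
Chair II (methoxy equatorial, amino equatorial): E = 0.00 kcal/mol.
Chair II is the more stable (lower-energy) conformer, and in that chair the methoxy group is equatorial.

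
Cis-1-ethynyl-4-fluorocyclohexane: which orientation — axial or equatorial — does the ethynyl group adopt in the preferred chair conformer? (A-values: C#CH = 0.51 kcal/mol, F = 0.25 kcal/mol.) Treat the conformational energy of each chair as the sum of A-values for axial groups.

equatorial

C1 and C4 have opposite parity, so for the cis isomer the two substituents are one axial and one equatorial in each chair.
Chair I (ethynyl axial, fluoro equatorial): E = 0.51 kcal/mol.
Chair II (ethynyl equatorial, fluoro axial): E = 0.25 kcal/mol.
Chair II is the more stable (lower-energy) conformer, and in that chair the ethynyl group is equatorial.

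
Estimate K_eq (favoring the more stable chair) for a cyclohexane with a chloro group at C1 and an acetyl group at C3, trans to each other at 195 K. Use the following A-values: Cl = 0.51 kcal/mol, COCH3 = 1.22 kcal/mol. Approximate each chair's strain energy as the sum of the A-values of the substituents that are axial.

K ≈ 6.25

C1 and C3 have the same parity, so for the trans isomer the two substituents are one axial and one equatorial in each chair.
Chair I (chloro axial, acetyl equatorial): E = 0.51 kcal/mol; chair II (chloro equatorial, acetyl axial): E = 1.22 kcal/mol.
ΔG = 0.71 kcal/mol between the two chairs.
K = exp(ΔG/RT) with R = 1.987×10⁻³ kcal mol⁻¹ K⁻¹ and T = 195 K gives K ≈ 6.25.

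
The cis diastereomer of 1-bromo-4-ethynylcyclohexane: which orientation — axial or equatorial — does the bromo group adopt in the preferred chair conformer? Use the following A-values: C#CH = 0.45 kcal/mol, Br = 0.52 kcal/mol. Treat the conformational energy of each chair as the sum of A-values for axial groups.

C1 and C4 have opposite parity, so for the cis isomer the two substituents are one axial and one equatorial in each chair.
Chair I (ethynyl axial, bromo equatorial): E = 0.45 kcal/mol.
Chair II (ethynyl equatorial, bromo axial): E = 0.52 kcal/mol.
Chair I is the more stable (lower-energy) conformer, and in that chair the bromo group is equatorial.

equatorial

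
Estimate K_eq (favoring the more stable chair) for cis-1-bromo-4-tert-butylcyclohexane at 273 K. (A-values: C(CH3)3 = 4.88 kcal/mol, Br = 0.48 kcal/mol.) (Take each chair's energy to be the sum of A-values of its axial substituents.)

C1 and C4 have opposite parity, so for the cis isomer the two substituents are one axial and one equatorial in each chair.
Chair I (tert-butyl axial, bromo equatorial): E = 4.88 kcal/mol; chair II (tert-butyl equatorial, bromo axial): E = 0.48 kcal/mol.
ΔG = 4.40 kcal/mol between the two chairs.
K = exp(ΔG/RT) with R = 1.987×10⁻³ kcal mol⁻¹ K⁻¹ and T = 273 K gives K ≈ 3.33e+03.

K ≈ 3332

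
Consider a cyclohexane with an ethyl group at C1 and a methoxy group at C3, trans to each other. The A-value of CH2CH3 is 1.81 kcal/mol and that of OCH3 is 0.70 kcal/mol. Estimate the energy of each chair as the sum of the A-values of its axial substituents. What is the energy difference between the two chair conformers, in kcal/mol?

1.11 kcal/mol

C1 and C3 have the same parity, so for the trans isomer the two substituents are one axial and one equatorial in each chair.
Chair I (ethyl axial, methoxy equatorial): E = 1.81 kcal/mol.
Chair II (ethyl equatorial, methoxy axial): E = 0.70 kcal/mol.
ΔE = 1.81 − 0.70 = 1.11 kcal/mol; chair II is more stable.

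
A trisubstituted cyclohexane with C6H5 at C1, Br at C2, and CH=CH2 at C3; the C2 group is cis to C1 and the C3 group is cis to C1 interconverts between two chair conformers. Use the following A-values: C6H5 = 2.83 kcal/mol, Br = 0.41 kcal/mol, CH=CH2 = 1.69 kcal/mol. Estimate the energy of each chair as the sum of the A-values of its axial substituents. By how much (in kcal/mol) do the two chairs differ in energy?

Chair I (phenyl axial, bromo equatorial, vinyl axial): E = 4.52 kcal/mol.
Chair II (phenyl equatorial, bromo axial, vinyl equatorial): E = 0.41 kcal/mol.
ΔE = 4.52 − 0.41 = 4.11 kcal/mol; chair II is more stable.

4.11 kcal/mol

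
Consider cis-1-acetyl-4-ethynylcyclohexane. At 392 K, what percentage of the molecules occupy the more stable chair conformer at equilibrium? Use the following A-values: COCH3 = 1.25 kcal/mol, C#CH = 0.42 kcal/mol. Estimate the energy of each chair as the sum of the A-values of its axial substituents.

74.4%

C1 and C4 have opposite parity, so for the cis isomer the two substituents are one axial and one equatorial in each chair.
Chair I (acetyl axial, ethynyl equatorial): E = 1.25 kcal/mol; chair II (acetyl equatorial, ethynyl axial): E = 0.42 kcal/mol.
ΔG = 0.83 kcal/mol between the two chairs.
K = exp(ΔG/RT) with R = 1.987×10⁻³ kcal mol⁻¹ K⁻¹ and T = 392 K gives K ≈ 2.9.
Fraction in the lower-energy chair = K/(K+1) = 74.4%.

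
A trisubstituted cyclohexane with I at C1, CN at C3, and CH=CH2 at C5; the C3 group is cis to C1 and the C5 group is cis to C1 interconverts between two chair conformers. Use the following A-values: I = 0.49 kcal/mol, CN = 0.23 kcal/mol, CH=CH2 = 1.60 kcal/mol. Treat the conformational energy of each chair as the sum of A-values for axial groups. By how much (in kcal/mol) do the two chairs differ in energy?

Chair I (iodo axial, cyano axial, vinyl axial): E = 2.32 kcal/mol.
Chair II (iodo equatorial, cyano equatorial, vinyl equatorial): E = 0.00 kcal/mol.
ΔE = 2.32 − 0.00 = 2.32 kcal/mol; chair II is more stable.

2.32 kcal/mol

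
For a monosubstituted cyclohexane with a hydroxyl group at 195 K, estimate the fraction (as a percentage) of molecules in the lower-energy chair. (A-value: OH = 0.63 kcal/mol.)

One chair has the hydroxyl group axial (E = 0.63 kcal/mol) and the other has it equatorial (E = 0).
ΔG = 0.63 kcal/mol between the two chairs.
K = exp(ΔG/RT) with R = 1.987×10⁻³ kcal mol⁻¹ K⁻¹ and T = 195 K gives K ≈ 5.08.
Fraction in the lower-energy chair = K/(K+1) = 83.6%.

83.6%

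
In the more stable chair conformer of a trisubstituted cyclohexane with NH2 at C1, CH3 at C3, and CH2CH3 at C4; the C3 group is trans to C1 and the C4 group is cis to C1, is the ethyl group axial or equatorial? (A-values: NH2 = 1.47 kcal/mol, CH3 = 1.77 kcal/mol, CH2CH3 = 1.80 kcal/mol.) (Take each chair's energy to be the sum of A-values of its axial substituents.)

Chair I (amino axial, methyl equatorial, ethyl equatorial): E = 1.47 kcal/mol.
Chair II (amino equatorial, methyl axial, ethyl axial): E = 3.57 kcal/mol.
Chair I is the more stable (lower-energy) conformer, and in that chair the ethyl group is equatorial.

equatorial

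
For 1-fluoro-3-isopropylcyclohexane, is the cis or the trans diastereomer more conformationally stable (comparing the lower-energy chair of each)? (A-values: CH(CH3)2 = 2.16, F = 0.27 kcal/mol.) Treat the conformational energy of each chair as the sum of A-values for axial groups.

At 1,3 positions (parity same): cis → (e,e or a,a); trans → (a,e or e,a).
Best chair for cis: E = 0.00 kcal/mol; best chair for trans: E = 0.27 kcal/mol.
The cis isomer is lower by 0.27 kcal/mol.

cis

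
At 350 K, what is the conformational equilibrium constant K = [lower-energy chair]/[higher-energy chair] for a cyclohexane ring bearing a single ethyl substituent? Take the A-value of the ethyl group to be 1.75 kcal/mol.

K ≈ 12.4

One chair has the ethyl group axial (E = 1.75 kcal/mol) and the other has it equatorial (E = 0).
ΔG = 1.75 kcal/mol between the two chairs.
K = exp(ΔG/RT) with R = 1.987×10⁻³ kcal mol⁻¹ K⁻¹ and T = 350 K gives K ≈ 12.4.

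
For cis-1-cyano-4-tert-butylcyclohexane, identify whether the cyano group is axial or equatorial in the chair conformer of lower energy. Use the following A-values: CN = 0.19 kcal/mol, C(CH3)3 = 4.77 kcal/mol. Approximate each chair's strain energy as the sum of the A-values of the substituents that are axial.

axial

C1 and C4 have opposite parity, so for the cis isomer the two substituents are one axial and one equatorial in each chair.
Chair I (cyano axial, tert-butyl equatorial): E = 0.19 kcal/mol.
Chair II (cyano equatorial, tert-butyl axial): E = 4.77 kcal/mol.
Chair I is the more stable (lower-energy) conformer, and in that chair the cyano group is axial.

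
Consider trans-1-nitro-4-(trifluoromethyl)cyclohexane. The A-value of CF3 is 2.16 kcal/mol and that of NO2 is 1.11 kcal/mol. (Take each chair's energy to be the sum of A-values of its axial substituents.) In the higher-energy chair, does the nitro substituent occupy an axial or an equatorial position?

C1 and C4 have opposite parity, so for the trans isomer the two substituents are e,e in one chair and a,a in the other.
Chair I (trifluoromethyl axial, nitro axial): E = 3.27 kcal/mol.
Chair II (trifluoromethyl equatorial, nitro equatorial): E = 0.00 kcal/mol.
Chair I is the less stable (higher-energy) conformer, and in that chair the nitro group is axial.

axial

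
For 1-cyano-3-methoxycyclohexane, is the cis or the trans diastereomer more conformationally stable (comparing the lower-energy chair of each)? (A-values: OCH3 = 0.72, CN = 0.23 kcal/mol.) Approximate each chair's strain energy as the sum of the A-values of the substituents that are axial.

cis

At 1,3 positions (parity same): cis → (e,e or a,a); trans → (a,e or e,a).
Best chair for cis: E = 0.00 kcal/mol; best chair for trans: E = 0.23 kcal/mol.
The cis isomer is lower by 0.23 kcal/mol.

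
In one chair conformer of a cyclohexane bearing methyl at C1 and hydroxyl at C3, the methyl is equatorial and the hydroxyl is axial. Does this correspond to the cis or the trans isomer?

C1 and C3 have the same parity, so their axial bonds point in the same direction.
With same-parity carbons, two substituents on the same face are both axial or both equatorial; opposite faces give one of each.
Here the groups are equatorial/axial → opposite face → trans.

trans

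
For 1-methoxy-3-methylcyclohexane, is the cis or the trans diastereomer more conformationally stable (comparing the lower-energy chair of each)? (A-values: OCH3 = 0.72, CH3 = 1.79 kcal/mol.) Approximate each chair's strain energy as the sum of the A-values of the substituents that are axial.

At 1,3 positions (parity same): cis → (e,e or a,a); trans → (a,e or e,a).
Best chair for cis: E = 0.00 kcal/mol; best chair for trans: E = 0.72 kcal/mol.
The cis isomer is lower by 0.72 kcal/mol.

cis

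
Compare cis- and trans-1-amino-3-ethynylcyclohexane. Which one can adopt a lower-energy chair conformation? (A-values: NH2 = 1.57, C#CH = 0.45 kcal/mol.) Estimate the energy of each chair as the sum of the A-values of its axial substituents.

cis

At 1,3 positions (parity same): cis → (e,e or a,a); trans → (a,e or e,a).
Best chair for cis: E = 0.00 kcal/mol; best chair for trans: E = 0.45 kcal/mol.
The cis isomer is lower by 0.45 kcal/mol.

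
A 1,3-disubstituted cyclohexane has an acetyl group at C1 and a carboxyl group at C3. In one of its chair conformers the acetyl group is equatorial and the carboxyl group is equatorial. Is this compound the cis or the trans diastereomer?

cis

C1 and C3 have the same parity, so their axial bonds point in the same direction.
With same-parity carbons, two substituents on the same face are both axial or both equatorial; opposite faces give one of each.
Here the groups are equatorial/equatorial → same face → cis.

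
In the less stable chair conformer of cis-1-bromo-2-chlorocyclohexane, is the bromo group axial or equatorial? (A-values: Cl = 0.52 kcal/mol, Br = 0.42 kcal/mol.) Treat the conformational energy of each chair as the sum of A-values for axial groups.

equatorial

C1 and C2 have opposite parity, so for the cis isomer the two substituents are one axial and one equatorial in each chair.
Chair I (chloro axial, bromo equatorial): E = 0.52 kcal/mol.
Chair II (chloro equatorial, bromo axial): E = 0.42 kcal/mol.
Chair I is the less stable (higher-energy) conformer, and in that chair the bromo group is equatorial.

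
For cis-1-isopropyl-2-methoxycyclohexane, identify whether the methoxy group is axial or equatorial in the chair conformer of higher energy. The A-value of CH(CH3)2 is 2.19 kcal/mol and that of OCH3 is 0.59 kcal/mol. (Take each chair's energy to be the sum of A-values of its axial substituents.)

equatorial

C1 and C2 have opposite parity, so for the cis isomer the two substituents are one axial and one equatorial in each chair.
Chair I (isopropyl axial, methoxy equatorial): E = 2.19 kcal/mol.
Chair II (isopropyl equatorial, methoxy axial): E = 0.59 kcal/mol.
Chair I is the less stable (higher-energy) conformer, and in that chair the methoxy group is equatorial.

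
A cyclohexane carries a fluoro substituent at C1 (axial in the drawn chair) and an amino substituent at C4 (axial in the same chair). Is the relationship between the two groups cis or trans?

C1 and C4 have opposite parity, so their axial bonds point in opposite directions.
With opposite-parity carbons, two substituents on the same face are one axial and one equatorial; opposite faces give both axial or both equatorial.
Here the groups are axial/axial → opposite face → trans.

trans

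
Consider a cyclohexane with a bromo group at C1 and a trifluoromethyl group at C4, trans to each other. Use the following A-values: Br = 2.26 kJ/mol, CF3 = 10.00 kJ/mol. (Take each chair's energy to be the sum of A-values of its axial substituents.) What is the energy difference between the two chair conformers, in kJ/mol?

C1 and C4 have opposite parity, so for the trans isomer the two substituents are e,e in one chair and a,a in the other.
Chair I (bromo axial, trifluoromethyl axial): E = 12.26 kJ/mol.
Chair II (bromo equatorial, trifluoromethyl equatorial): E = 0.00 kJ/mol.
ΔE = 12.26 − 0.00 = 12.26 kJ/mol; chair II is more stable.

12.26 kJ/mol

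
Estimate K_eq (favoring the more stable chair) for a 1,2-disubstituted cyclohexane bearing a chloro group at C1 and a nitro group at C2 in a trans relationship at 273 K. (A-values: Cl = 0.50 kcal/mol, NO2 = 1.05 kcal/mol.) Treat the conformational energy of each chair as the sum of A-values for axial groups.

K ≈ 17.4

C1 and C2 have opposite parity, so for the trans isomer the two substituents are e,e in one chair and a,a in the other.
Chair I (chloro axial, nitro axial): E = 1.55 kcal/mol; chair II (chloro equatorial, nitro equatorial): E = 0.00 kcal/mol.
ΔG = 1.55 kcal/mol between the two chairs.
K = exp(ΔG/RT) with R = 1.987×10⁻³ kcal mol⁻¹ K⁻¹ and T = 273 K gives K ≈ 17.4.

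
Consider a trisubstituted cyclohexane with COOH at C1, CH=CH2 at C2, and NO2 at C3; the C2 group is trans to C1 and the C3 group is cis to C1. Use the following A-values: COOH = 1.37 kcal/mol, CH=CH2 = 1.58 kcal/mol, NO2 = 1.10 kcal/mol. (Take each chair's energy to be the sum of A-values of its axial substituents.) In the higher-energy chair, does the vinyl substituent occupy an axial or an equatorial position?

axial

Chair I (carboxyl axial, vinyl axial, nitro axial): E = 4.05 kcal/mol.
Chair II (carboxyl equatorial, vinyl equatorial, nitro equatorial): E = 0.00 kcal/mol.
Chair I is the less stable (higher-energy) conformer, and in that chair the vinyl group is axial.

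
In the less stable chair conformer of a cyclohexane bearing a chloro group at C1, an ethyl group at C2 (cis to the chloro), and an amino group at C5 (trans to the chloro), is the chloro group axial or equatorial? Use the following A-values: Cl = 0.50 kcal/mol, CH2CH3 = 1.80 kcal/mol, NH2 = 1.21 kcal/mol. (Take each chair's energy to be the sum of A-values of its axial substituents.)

Chair I (chloro axial, ethyl equatorial, amino equatorial): E = 0.50 kcal/mol.
Chair II (chloro equatorial, ethyl axial, amino axial): E = 3.01 kcal/mol.
Chair II is the less stable (higher-energy) conformer, and in that chair the chloro group is equatorial.

equatorial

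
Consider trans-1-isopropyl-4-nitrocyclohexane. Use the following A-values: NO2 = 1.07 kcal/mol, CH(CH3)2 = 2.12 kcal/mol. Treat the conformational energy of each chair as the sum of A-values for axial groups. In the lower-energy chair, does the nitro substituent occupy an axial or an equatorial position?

equatorial

C1 and C4 have opposite parity, so for the trans isomer the two substituents are e,e in one chair and a,a in the other.
Chair I (nitro axial, isopropyl axial): E = 3.19 kcal/mol.
Chair II (nitro equatorial, isopropyl equatorial): E = 0.00 kcal/mol.
Chair II is the more stable (lower-energy) conformer, and in that chair the nitro group is equatorial.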